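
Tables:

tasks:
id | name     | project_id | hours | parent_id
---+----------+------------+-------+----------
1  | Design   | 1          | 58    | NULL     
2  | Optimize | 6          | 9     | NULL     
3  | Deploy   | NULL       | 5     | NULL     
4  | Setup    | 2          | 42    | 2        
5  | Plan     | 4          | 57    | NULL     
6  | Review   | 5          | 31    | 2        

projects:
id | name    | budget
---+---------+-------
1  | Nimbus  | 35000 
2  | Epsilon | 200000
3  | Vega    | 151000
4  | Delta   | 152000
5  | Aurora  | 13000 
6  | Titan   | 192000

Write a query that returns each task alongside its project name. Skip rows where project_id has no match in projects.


INNER JOIN keeps only tasks rows whose project_id matches an id in projects. Walk through each task:
  - task 1 (Design): project_id=1 -> matches Nimbus
  - task 2 (Optimize): project_id=6 -> matches Titan
  - task 3 (Deploy): project_id=NULL, no match -> dropped
  - task 4 (Setup): project_id=2 -> matches Epsilon
  - task 5 (Plan): project_id=4 -> matches Delta
  - task 6 (Review): project_id=5 -> matches Aurora
So 1 of 6 rows is dropped.

SQL:
SELECT a.name, b.name AS project
FROM tasks a
INNER JOIN projects b ON a.project_id = b.id

Result:
name     | project
---------+--------
Design   | Nimbus 
Optimize | Titan  
Setup    | Epsilon
Plan     | Delta  
Review   | Aurora 


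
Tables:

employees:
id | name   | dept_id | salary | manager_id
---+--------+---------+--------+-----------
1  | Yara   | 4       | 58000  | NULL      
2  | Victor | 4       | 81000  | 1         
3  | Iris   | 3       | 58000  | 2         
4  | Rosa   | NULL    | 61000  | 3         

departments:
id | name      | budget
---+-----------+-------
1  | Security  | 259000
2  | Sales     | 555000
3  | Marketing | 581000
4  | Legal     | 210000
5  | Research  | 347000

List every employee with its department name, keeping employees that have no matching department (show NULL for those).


LEFT JOIN keeps every row from employees (the left table); where dept_id has no match in departments, the department columns become NULL. Walk through each employee:
  - employee 1 (Yara): dept_id=4 -> matches Legal
  - employee 2 (Victor): dept_id=4 -> matches Legal
  - employee 3 (Iris): dept_id=3 -> matches Marketing
  - employee 4 (Rosa): dept_id=NULL, no match -> kept with NULL
All 4 rows appear; 1 has NULL department.

SQL:
SELECT a.name, b.name AS department
FROM employees a
LEFT JOIN departments b ON a.dept_id = b.id

Result:
name   | department
-------+-----------
Yara   | Legal     
Victor | Legal     
Iris   | Marketing 
Rosa   | NULL      


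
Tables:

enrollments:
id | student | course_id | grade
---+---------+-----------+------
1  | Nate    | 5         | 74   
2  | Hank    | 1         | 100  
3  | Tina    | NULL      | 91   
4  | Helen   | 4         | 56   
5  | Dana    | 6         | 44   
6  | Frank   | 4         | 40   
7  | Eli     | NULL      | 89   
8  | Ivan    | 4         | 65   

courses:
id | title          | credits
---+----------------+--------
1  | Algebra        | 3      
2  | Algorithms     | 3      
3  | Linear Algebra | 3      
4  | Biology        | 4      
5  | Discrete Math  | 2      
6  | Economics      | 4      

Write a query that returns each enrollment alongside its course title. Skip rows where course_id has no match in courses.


INNER JOIN keeps only enrollments rows whose course_id matches an id in courses. Walk through each enrollment:
  - enrollment 1 (Nate): course_id=5 -> matches Discrete Math
  - enrollment 2 (Hank): course_id=1 -> matches Algebra
  - enrollment 3 (Tina): course_id=NULL, no match -> dropped
  - enrollment 4 (Helen): course_id=4 -> matches Biology
  - enrollment 5 (Dana): course_id=6 -> matches Economics
  - enrollment 6 (Frank): course_id=4 -> matches Biology
  - enrollment 7 (Eli): course_id=NULL, no match -> dropped
  - enrollment 8 (Ivan): course_id=4 -> matches Biology
So 2 of 8 rows are dropped.

SQL:
SELECT a.student, b.title AS course
FROM enrollments a
INNER JOIN courses b ON a.course_id = b.id

Result:
student | course       
--------+--------------
Nate    | Discrete Math
Hank    | Algebra      
Helen   | Biology      
Dana    | Economics    
Frank   | Biology      
Ivan    | Biology      


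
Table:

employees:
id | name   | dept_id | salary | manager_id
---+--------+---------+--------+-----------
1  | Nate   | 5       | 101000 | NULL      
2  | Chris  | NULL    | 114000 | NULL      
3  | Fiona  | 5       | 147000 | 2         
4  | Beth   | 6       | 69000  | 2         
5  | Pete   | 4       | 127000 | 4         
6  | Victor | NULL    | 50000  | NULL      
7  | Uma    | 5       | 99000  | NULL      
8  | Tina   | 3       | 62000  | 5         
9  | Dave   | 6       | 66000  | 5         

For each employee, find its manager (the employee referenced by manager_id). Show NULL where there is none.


This is a self-join: employees is joined to a second copy of itself, matching each row's manager_id to another row's id. Use LEFT JOIN so rows with manager_id=NULL are kept.
  - employee 1 (Nate): manager_id=NULL -> NULL
  - employee 2 (Chris): manager_id=NULL -> NULL
  - employee 3 (Fiona): manager_id=2 -> Chris
  - employee 4 (Beth): manager_id=2 -> Chris
  - employee 5 (Pete): manager_id=4 -> Beth
  - employee 6 (Victor): manager_id=NULL -> NULL
  - employee 7 (Uma): manager_id=NULL -> NULL
  - employee 8 (Tina): manager_id=5 -> Pete
  - employee 9 (Dave): manager_id=5 -> Pete

SQL:
SELECT a.name AS item, b.name AS manager
FROM employees a
LEFT JOIN employees b ON a.manager_id = b.id

Result:
item   | manager
-------+--------
Nate   | NULL   
Chris  | NULL   
Fiona  | Chris  
Beth   | Chris  
Pete   | Beth   
Victor | NULL   
Uma    | NULL   
Tina   | Pete   
Dave   | Pete   


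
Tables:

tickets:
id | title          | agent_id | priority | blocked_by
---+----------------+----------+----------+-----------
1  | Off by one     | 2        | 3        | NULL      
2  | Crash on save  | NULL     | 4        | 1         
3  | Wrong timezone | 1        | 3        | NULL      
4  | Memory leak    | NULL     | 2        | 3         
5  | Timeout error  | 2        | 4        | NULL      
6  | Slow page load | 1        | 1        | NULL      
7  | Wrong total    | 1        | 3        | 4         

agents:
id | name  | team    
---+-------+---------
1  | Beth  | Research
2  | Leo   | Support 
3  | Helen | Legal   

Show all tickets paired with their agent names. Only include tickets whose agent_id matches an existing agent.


INNER JOIN keeps only tickets rows whose agent_id matches an id in agents. Walk through each ticket:
  - ticket 1 (Off by one): agent_id=2 -> matches Leo
  - ticket 2 (Crash on save): agent_id=NULL, no match -> dropped
  - ticket 3 (Wrong timezone): agent_id=1 -> matches Beth
  - ticket 4 (Memory leak): agent_id=NULL, no match -> dropped
  - ticket 5 (Timeout error): agent_id=2 -> matches Leo
  - ticket 6 (Slow page load): agent_id=1 -> matches Beth
  - ticket 7 (Wrong total): agent_id=1 -> matches Beth
So 2 of 7 rows are dropped.

SQL:
SELECT a.title, b.name AS agent
FROM tickets a
INNER JOIN agents b ON a.agent_id = b.id

Result:
title          | agent
---------------+------
Off by one     | Leo  
Wrong timezone | Beth 
Timeout error  | Leo  
Slow page load | Beth 
Wrong total    | Beth 


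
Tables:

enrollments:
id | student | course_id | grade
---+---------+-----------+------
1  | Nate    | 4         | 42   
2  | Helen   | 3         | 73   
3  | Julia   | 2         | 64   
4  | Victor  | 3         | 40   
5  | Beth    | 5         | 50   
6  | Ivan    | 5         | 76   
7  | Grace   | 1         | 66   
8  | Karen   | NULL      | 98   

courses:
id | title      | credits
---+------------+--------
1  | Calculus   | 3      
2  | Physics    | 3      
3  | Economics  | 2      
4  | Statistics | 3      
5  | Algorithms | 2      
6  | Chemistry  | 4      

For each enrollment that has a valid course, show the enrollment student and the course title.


INNER JOIN keeps only enrollments rows whose course_id matches an id in courses. Walk through each enrollment:
  - enrollment 1 (Nate): course_id=4 -> matches Statistics
  - enrollment 2 (Helen): course_id=3 -> matches Economics
  - enrollment 3 (Julia): course_id=2 -> matches Physics
  - enrollment 4 (Victor): course_id=3 -> matches Economics
  - enrollment 5 (Beth): course_id=5 -> matches Algorithms
  - enrollment 6 (Ivan): course_id=5 -> matches Algorithms
  - enrollment 7 (Grace): course_id=1 -> matches Calculus
  - enrollment 8 (Karen): course_id=NULL, no match -> dropped
So 1 of 8 rows is dropped.

SQL:
SELECT a.student, b.title AS course
FROM enrollments a
INNER JOIN courses b ON a.course_id = b.id

Result:
student | course    
--------+-----------
Nate    | Statistics
Helen   | Economics 
Julia   | Physics   
Victor  | Economics 
Beth    | Algorithms
Ivan    | Algorithms
Grace   | Calculus  


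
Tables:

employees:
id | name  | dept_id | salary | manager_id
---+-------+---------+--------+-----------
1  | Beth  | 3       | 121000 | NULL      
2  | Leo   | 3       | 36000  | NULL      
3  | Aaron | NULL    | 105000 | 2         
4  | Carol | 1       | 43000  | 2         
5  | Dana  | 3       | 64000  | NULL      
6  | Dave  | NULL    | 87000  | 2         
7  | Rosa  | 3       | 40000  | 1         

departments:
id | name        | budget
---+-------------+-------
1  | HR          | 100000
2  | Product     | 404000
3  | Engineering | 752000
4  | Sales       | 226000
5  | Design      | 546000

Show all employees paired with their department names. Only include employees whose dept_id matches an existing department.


INNER JOIN keeps only employees rows whose dept_id matches an id in departments. Walk through each employee:
  - employee 1 (Beth): dept_id=3 -> matches Engineering
  - employee 2 (Leo): dept_id=3 -> matches Engineering
  - employee 3 (Aaron): dept_id=NULL, no match -> dropped
  - employee 4 (Carol): dept_id=1 -> matches HR
  - employee 5 (Dana): dept_id=3 -> matches Engineering
  - employee 6 (Dave): dept_id=NULL, no match -> dropped
  - employee 7 (Rosa): dept_id=3 -> matches Engineering
So 2 of 7 rows are dropped.

SQL:
SELECT a.name, b.name AS department
FROM employees a
INNER JOIN departments b ON a.dept_id = b.id

Result:
name  | department 
------+------------
Beth  | Engineering
Leo   | Engineering
Carol | HR         
Dana  | Engineering
Rosa  | Engineering


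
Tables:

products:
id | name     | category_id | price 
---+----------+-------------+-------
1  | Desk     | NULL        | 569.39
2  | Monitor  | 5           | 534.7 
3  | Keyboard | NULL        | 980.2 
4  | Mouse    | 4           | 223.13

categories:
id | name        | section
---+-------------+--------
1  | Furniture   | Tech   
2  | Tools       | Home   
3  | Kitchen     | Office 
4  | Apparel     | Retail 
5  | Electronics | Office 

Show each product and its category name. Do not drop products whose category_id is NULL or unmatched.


LEFT JOIN keeps every row from products (the left table); where category_id has no match in categories, the category columns become NULL. Walk through each product:
  - product 1 (Desk): category_id=NULL, no match -> kept with NULL
  - product 2 (Monitor): category_id=5 -> matches Electronics
  - product 3 (Keyboard): category_id=NULL, no match -> kept with NULL
  - product 4 (Mouse): category_id=4 -> matches Apparel
All 4 rows appear; 2 have NULL category.

SQL:
SELECT a.name, b.name AS category
FROM products a
LEFT JOIN categories b ON a.category_id = b.id

Result:
name     | category   
---------+------------
Desk     | NULL       
Monitor  | Electronics
Keyboard | NULL       
Mouse    | Apparel    


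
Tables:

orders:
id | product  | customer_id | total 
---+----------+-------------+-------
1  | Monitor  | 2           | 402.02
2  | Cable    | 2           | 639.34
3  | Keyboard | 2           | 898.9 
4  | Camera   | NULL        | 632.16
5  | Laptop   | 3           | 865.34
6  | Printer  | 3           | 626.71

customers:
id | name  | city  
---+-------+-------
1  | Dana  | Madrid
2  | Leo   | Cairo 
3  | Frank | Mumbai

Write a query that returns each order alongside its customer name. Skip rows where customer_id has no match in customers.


INNER JOIN keeps only orders rows whose customer_id matches an id in customers. Walk through each order:
  - order 1 (Monitor): customer_id=2 -> matches Leo
  - order 2 (Cable): customer_id=2 -> matches Leo
  - order 3 (Keyboard): customer_id=2 -> matches Leo
  - order 4 (Camera): customer_id=NULL, no match -> dropped
  - order 5 (Laptop): customer_id=3 -> matches Frank
  - order 6 (Printer): customer_id=3 -> matches Frank
So 1 of 6 rows is dropped.

SQL:
SELECT a.product, b.name AS customer
FROM orders a
INNER JOIN customers b ON a.customer_id = b.id

Result:
product  | customer
---------+---------
Monitor  | Leo     
Cable    | Leo     
Keyboard | Leo     
Laptop   | Frank   
Printer  | Frank   


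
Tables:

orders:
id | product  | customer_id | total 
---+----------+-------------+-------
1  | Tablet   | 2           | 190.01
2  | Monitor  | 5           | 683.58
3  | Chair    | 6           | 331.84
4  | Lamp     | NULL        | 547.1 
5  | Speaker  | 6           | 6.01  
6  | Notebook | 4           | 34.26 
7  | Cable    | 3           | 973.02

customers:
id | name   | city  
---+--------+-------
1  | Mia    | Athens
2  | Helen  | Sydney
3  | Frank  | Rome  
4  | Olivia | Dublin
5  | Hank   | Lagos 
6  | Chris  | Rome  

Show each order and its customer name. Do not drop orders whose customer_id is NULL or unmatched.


LEFT JOIN keeps every row from orders (the left table); where customer_id has no match in customers, the customer columns become NULL. Walk through each order:
  - order 1 (Tablet): customer_id=2 -> matches Helen
  - order 2 (Monitor): customer_id=5 -> matches Hank
  - order 3 (Chair): customer_id=6 -> matches Chris
  - order 4 (Lamp): customer_id=NULL, no match -> kept with NULL
  - order 5 (Speaker): customer_id=6 -> matches Chris
  - order 6 (Notebook): customer_id=4 -> matches Olivia
  - order 7 (Cable): customer_id=3 -> matches Frank
All 7 rows appear; 1 has NULL customer.

SQL:
SELECT a.product, b.name AS customer
FROM orders a
LEFT JOIN customers b ON a.customer_id = b.id

Result:
product  | customer
---------+---------
Tablet   | Helen   
Monitor  | Hank    
Chair    | Chris   
Lamp     | NULL    
Speaker  | Chris   
Notebook | Olivia  
Cable    | Frank   


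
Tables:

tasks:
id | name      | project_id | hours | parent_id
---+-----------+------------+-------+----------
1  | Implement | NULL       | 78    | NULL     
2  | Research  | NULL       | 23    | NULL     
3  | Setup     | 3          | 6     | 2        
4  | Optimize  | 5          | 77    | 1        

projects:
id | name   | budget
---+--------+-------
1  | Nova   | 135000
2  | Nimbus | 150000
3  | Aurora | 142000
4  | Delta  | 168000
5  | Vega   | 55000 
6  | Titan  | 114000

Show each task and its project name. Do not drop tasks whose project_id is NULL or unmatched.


LEFT JOIN keeps every row from tasks (the left table); where project_id has no match in projects, the project columns become NULL. Walk through each task:
  - task 1 (Implement): project_id=NULL, no match -> kept with NULL
  - task 2 (Research): project_id=NULL, no match -> kept with NULL
  - task 3 (Setup): project_id=3 -> matches Aurora
  - task 4 (Optimize): project_id=5 -> matches Vega
All 4 rows appear; 2 have NULL project.

SQL:
SELECT a.name, b.name AS project
FROM tasks a
LEFT JOIN projects b ON a.project_id = b.id

Result:
name      | project
----------+--------
Implement | NULL   
Research  | NULL   
Setup     | Aurora 
Optimize  | Vega   


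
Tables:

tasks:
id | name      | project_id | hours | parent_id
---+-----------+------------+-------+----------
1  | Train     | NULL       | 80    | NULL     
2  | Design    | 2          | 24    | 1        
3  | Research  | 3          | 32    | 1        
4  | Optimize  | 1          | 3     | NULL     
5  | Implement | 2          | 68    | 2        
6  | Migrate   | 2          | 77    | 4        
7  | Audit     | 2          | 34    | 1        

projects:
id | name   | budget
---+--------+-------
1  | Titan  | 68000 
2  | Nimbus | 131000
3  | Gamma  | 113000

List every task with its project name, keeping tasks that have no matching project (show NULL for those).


LEFT JOIN keeps every row from tasks (the left table); where project_id has no match in projects, the project columns become NULL. Walk through each task:
  - task 1 (Train): project_id=NULL, no match -> kept with NULL
  - task 2 (Design): project_id=2 -> matches Nimbus
  - task 3 (Research): project_id=3 -> matches Gamma
  - task 4 (Optimize): project_id=1 -> matches Titan
  - task 5 (Implement): project_id=2 -> matches Nimbus
  - task 6 (Migrate): project_id=2 -> matches Nimbus
  - task 7 (Audit): project_id=2 -> matches Nimbus
All 7 rows appear; 1 has NULL project.

SQL:
SELECT a.name, b.name AS project
FROM tasks a
LEFT JOIN projects b ON a.project_id = b.id

Result:
name      | project
----------+--------
Train     | NULL   
Design    | Nimbus 
Research  | Gamma  
Optimize  | Titan  
Implement | Nimbus 
Migrate   | Nimbus 
Audit     | Nimbus 


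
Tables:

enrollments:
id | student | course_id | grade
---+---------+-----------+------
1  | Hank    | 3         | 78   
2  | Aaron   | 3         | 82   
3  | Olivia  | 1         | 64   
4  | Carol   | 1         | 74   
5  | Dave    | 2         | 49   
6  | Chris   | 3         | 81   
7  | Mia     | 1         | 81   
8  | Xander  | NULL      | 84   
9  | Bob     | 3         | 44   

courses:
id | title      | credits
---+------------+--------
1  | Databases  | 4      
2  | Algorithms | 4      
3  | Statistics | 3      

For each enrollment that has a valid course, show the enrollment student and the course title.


INNER JOIN keeps only enrollments rows whose course_id matches an id in courses. Walk through each enrollment:
  - enrollment 1 (Hank): course_id=3 -> matches Statistics
  - enrollment 2 (Aaron): course_id=3 -> matches Statistics
  - enrollment 3 (Olivia): course_id=1 -> matches Databases
  - enrollment 4 (Carol): course_id=1 -> matches Databases
  - enrollment 5 (Dave): course_id=2 -> matches Algorithms
  - enrollment 6 (Chris): course_id=3 -> matches Statistics
  - enrollment 7 (Mia): course_id=1 -> matches Databases
  - enrollment 8 (Xander): course_id=NULL, no match -> dropped
  - enrollment 9 (Bob): course_id=3 -> matches Statistics
So 1 of 9 rows is dropped.

SQL:
SELECT a.student, b.title AS course
FROM enrollments a
INNER JOIN courses b ON a.course_id = b.id

Result:
student | course    
--------+-----------
Hank    | Statistics
Aaron   | Statistics
Olivia  | Databases 
Carol   | Databases 
Dave    | Algorithms
Chris   | Statistics
Mia     | Databases 
Bob     | Statistics


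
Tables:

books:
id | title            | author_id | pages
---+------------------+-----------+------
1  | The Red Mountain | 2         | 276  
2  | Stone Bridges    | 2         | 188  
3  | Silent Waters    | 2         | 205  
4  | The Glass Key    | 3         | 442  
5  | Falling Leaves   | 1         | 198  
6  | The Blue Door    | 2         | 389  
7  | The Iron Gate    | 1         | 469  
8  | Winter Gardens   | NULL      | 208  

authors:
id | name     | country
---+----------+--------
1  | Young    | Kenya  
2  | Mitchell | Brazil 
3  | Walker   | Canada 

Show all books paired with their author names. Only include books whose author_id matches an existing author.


INNER JOIN keeps only books rows whose author_id matches an id in authors. Walk through each book:
  - book 1 (The Red Mountain): author_id=2 -> matches Mitchell
  - book 2 (Stone Bridges): author_id=2 -> matches Mitchell
  - book 3 (Silent Waters): author_id=2 -> matches Mitchell
  - book 4 (The Glass Key): author_id=3 -> matches Walker
  - book 5 (Falling Leaves): author_id=1 -> matches Young
  - book 6 (The Blue Door): author_id=2 -> matches Mitchell
  - book 7 (The Iron Gate): author_id=1 -> matches Young
  - book 8 (Winter Gardens): author_id=NULL, no match -> dropped
So 1 of 8 rows is dropped.

SQL:
SELECT a.title, b.name AS author
FROM books a
INNER JOIN authors b ON a.author_id = b.id

Result:
title            | author  
-----------------+---------
The Red Mountain | Mitchell
Stone Bridges    | Mitchell
Silent Waters    | Mitchell
The Glass Key    | Walker  
Falling Leaves   | Young   
The Blue Door    | Mitchell
The Iron Gate    | Young   


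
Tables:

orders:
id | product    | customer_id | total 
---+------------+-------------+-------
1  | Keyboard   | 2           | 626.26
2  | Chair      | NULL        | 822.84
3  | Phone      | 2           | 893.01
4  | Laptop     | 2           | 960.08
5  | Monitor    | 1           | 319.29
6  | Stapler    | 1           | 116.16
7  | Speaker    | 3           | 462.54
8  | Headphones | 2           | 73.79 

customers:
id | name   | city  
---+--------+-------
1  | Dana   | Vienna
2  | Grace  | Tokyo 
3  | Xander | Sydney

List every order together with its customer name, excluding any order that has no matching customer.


INNER JOIN keeps only orders rows whose customer_id matches an id in customers. Walk through each order:
  - order 1 (Keyboard): customer_id=2 -> matches Grace
  - order 2 (Chair): customer_id=NULL, no match -> dropped
  - order 3 (Phone): customer_id=2 -> matches Grace
  - order 4 (Laptop): customer_id=2 -> matches Grace
  - order 5 (Monitor): customer_id=1 -> matches Dana
  - order 6 (Stapler): customer_id=1 -> matches Dana
  - order 7 (Speaker): customer_id=3 -> matches Xander
  - order 8 (Headphones): customer_id=2 -> matches Grace
So 1 of 8 rows is dropped.

SQL:
SELECT a.product, b.name AS customer
FROM orders a
INNER JOIN customers b ON a.customer_id = b.id

Result:
product    | customer
-----------+---------
Keyboard   | Grace   
Phone      | Grace   
Laptop     | Grace   
Monitor    | Dana    
Stapler    | Dana    
Speaker    | Xander  
Headphones | Grace   


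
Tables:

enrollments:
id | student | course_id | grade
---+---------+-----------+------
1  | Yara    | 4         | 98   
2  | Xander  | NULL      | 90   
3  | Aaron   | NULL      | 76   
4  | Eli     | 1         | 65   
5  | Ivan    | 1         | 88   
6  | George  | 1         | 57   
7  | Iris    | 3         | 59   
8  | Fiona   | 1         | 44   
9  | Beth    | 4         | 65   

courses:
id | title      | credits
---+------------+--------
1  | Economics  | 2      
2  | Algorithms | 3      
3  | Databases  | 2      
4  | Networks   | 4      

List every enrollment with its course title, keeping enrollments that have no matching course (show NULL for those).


LEFT JOIN keeps every row from enrollments (the left table); where course_id has no match in courses, the course columns become NULL. Walk through each enrollment:
  - enrollment 1 (Yara): course_id=4 -> matches Networks
  - enrollment 2 (Xander): course_id=NULL, no match -> kept with NULL
  - enrollment 3 (Aaron): course_id=NULL, no match -> kept with NULL
  - enrollment 4 (Eli): course_id=1 -> matches Economics
  - enrollment 5 (Ivan): course_id=1 -> matches Economics
  - enrollment 6 (George): course_id=1 -> matches Economics
  - enrollment 7 (Iris): course_id=3 -> matches Databases
  - enrollment 8 (Fiona): course_id=1 -> matches Economics
  - enrollment 9 (Beth): course_id=4 -> matches Networks
All 9 rows appear; 2 have NULL course.

SQL:
SELECT a.student, b.title AS course
FROM enrollments a
LEFT JOIN courses b ON a.course_id = b.id

Result:
student | course   
--------+----------
Yara    | Networks 
Xander  | NULL     
Aaron   | NULL     
Eli     | Economics
Ivan    | Economics
George  | Economics
Iris    | Databases
Fiona   | Economics
Beth    | Networks 


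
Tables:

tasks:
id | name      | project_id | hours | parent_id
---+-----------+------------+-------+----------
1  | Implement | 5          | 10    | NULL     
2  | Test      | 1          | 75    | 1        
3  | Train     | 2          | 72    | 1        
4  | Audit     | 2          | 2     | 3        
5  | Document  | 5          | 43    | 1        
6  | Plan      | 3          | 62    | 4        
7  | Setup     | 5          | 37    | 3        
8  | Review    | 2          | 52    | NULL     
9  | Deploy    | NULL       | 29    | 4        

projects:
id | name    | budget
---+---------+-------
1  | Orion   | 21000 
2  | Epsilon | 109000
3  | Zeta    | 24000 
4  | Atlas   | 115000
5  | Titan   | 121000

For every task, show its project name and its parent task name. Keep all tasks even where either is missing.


Two LEFT JOINs from the same base table tasks: one to projects via project_id, one to tasks itself via parent_id. Both are LEFT so every task is preserved.
Match against projects:
  - task 1 (Implement): project_id=5 -> matches Titan
  - task 2 (Test): project_id=1 -> matches Orion
  - task 3 (Train): project_id=2 -> matches Epsilon
  - task 4 (Audit): project_id=2 -> matches Epsilon
  - task 5 (Document): project_id=5 -> matches Titan
  - task 6 (Plan): project_id=3 -> matches Zeta
  - task 7 (Setup): project_id=5 -> matches Titan
  - task 8 (Review): project_id=2 -> matches Epsilon
  - task 9 (Deploy): project_id=NULL, no match -> kept with NULL
Match against tasks (self):
  - task 1 (Implement): parent_id=NULL -> NULL
  - task 2 (Test): parent_id=1 -> Implement
  - task 3 (Train): parent_id=1 -> Implement
  - task 4 (Audit): parent_id=3 -> Train
  - task 5 (Document): parent_id=1 -> Implement
  - task 6 (Plan): parent_id=4 -> Audit
  - task 7 (Setup): parent_id=3 -> Train
  - task 8 (Review): parent_id=NULL -> NULL
  - task 9 (Deploy): parent_id=4 -> Audit

SQL:
SELECT a.name, b.name AS project, c.name AS parent
FROM tasks a
LEFT JOIN projects b ON a.project_id = b.id
LEFT JOIN tasks c ON a.parent_id = c.id

Result:
name      | project | parent   
----------+---------+----------
Implement | Titan   | NULL     
Test      | Orion   | Implement
Train     | Epsilon | Implement
Audit     | Epsilon | Train    
Document  | Titan   | Implement
Plan      | Zeta    | Audit    
Setup     | Titan   | Train    
Review    | Epsilon | NULL     
Deploy    | NULL    | Audit    


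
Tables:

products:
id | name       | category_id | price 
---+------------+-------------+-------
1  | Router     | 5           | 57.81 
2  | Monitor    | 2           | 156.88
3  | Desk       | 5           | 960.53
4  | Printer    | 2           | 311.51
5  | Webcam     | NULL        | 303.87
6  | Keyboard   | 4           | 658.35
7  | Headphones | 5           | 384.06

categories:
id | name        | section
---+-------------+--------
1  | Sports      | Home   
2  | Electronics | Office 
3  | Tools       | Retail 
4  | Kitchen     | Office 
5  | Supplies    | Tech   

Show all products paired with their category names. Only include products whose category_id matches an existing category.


INNER JOIN keeps only products rows whose category_id matches an id in categories. Walk through each product:
  - product 1 (Router): category_id=5 -> matches Supplies
  - product 2 (Monitor): category_id=2 -> matches Electronics
  - product 3 (Desk): category_id=5 -> matches Supplies
  - product 4 (Printer): category_id=2 -> matches Electronics
  - product 5 (Webcam): category_id=NULL, no match -> dropped
  - product 6 (Keyboard): category_id=4 -> matches Kitchen
  - product 7 (Headphones): category_id=5 -> matches Supplies
So 1 of 7 rows is dropped.

SQL:
SELECT a.name, b.name AS category
FROM products a
INNER JOIN categories b ON a.category_id = b.id

Result:
name       | category   
-----------+------------
Router     | Supplies   
Monitor    | Electronics
Desk       | Supplies   
Printer    | Electronics
Keyboard   | Kitchen    
Headphones | Supplies   


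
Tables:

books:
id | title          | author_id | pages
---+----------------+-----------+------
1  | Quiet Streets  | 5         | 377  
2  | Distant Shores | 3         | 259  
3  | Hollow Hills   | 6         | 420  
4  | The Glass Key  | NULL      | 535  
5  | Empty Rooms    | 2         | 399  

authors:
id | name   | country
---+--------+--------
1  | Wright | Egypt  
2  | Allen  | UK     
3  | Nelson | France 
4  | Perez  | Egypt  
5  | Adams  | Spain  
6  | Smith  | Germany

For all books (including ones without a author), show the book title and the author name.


LEFT JOIN keeps every row from books (the left table); where author_id has no match in authors, the author columns become NULL. Walk through each book:
  - book 1 (Quiet Streets): author_id=5 -> matches Adams
  - book 2 (Distant Shores): author_id=3 -> matches Nelson
  - book 3 (Hollow Hills): author_id=6 -> matches Smith
  - book 4 (The Glass Key): author_id=NULL, no match -> kept with NULL
  - book 5 (Empty Rooms): author_id=2 -> matches Allen
All 5 rows appear; 1 has NULL author.

SQL:
SELECT a.title, b.name AS author
FROM books a
LEFT JOIN authors b ON a.author_id = b.id

Result:
title          | author
---------------+-------
Quiet Streets  | Adams 
Distant Shores | Nelson
Hollow Hills   | Smith 
The Glass Key  | NULL  
Empty Rooms    | Allen 


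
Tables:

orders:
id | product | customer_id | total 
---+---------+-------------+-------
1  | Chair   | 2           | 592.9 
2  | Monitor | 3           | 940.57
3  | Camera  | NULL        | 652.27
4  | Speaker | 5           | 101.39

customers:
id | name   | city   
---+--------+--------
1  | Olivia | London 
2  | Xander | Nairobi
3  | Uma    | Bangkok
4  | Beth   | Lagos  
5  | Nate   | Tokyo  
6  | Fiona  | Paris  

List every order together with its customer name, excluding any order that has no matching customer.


INNER JOIN keeps only orders rows whose customer_id matches an id in customers. Walk through each order:
  - order 1 (Chair): customer_id=2 -> matches Xander
  - order 2 (Monitor): customer_id=3 -> matches Uma
  - order 3 (Camera): customer_id=NULL, no match -> dropped
  - order 4 (Speaker): customer_id=5 -> matches Nate
So 1 of 4 rows is dropped.

SQL:
SELECT a.product, b.name AS customer
FROM orders a
INNER JOIN customers b ON a.customer_id = b.id

Result:
product | customer
--------+---------
Chair   | Xander  
Monitor | Uma     
Speaker | Nate    


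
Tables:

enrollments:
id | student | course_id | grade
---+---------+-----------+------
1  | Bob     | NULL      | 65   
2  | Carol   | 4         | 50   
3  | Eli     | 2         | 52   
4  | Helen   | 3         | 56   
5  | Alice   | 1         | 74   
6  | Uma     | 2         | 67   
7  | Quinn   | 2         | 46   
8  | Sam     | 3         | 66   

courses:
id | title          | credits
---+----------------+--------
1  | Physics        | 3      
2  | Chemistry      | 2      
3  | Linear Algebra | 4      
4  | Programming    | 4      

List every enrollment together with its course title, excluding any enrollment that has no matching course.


INNER JOIN keeps only enrollments rows whose course_id matches an id in courses. Walk through each enrollment:
  - enrollment 1 (Bob): course_id=NULL, no match -> dropped
  - enrollment 2 (Carol): course_id=4 -> matches Programming
  - enrollment 3 (Eli): course_id=2 -> matches Chemistry
  - enrollment 4 (Helen): course_id=3 -> matches Linear Algebra
  - enrollment 5 (Alice): course_id=1 -> matches Physics
  - enrollment 6 (Uma): course_id=2 -> matches Chemistry
  - enrollment 7 (Quinn): course_id=2 -> matches Chemistry
  - enrollment 8 (Sam): course_id=3 -> matches Linear Algebra
So 1 of 8 rows is dropped.

SQL:
SELECT a.student, b.title AS course
FROM enrollments a
INNER JOIN courses b ON a.course_id = b.id

Result:
student | course        
--------+---------------
Carol   | Programming   
Eli     | Chemistry     
Helen   | Linear Algebra
Alice   | Physics       
Uma     | Chemistry     
Quinn   | Chemistry     
Sam     | Linear Algebra


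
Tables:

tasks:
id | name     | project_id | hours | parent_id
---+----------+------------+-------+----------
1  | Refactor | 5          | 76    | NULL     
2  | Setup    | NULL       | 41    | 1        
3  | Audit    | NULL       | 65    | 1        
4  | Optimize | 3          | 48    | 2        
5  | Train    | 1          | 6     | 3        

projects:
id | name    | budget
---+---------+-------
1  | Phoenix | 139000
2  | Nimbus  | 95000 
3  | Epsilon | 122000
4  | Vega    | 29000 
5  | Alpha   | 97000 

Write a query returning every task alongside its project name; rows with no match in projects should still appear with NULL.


LEFT JOIN keeps every row from tasks (the left table); where project_id has no match in projects, the project columns become NULL. Walk through each task:
  - task 1 (Refactor): project_id=5 -> matches Alpha
  - task 2 (Setup): project_id=NULL, no match -> kept with NULL
  - task 3 (Audit): project_id=NULL, no match -> kept with NULL
  - task 4 (Optimize): project_id=3 -> matches Epsilon
  - task 5 (Train): project_id=1 -> matches Phoenix
All 5 rows appear; 2 have NULL project.

SQL:
SELECT a.name, b.name AS project
FROM tasks a
LEFT JOIN projects b ON a.project_id = b.id

Result:
name     | project
---------+--------
Refactor | Alpha  
Setup    | NULL   
Audit    | NULL   
Optimize | Epsilon
Train    | Phoenix


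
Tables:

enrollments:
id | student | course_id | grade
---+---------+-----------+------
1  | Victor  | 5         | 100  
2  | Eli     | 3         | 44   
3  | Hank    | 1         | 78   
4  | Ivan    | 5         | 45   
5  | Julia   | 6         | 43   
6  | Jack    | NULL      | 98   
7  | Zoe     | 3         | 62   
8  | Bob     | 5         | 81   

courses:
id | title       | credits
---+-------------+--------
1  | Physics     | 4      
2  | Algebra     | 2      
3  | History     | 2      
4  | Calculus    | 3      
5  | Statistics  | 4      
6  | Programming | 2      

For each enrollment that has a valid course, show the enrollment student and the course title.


INNER JOIN keeps only enrollments rows whose course_id matches an id in courses. Walk through each enrollment:
  - enrollment 1 (Victor): course_id=5 -> matches Statistics
  - enrollment 2 (Eli): course_id=3 -> matches History
  - enrollment 3 (Hank): course_id=1 -> matches Physics
  - enrollment 4 (Ivan): course_id=5 -> matches Statistics
  - enrollment 5 (Julia): course_id=6 -> matches Programming
  - enrollment 6 (Jack): course_id=NULL, no match -> dropped
  - enrollment 7 (Zoe): course_id=3 -> matches History
  - enrollment 8 (Bob): course_id=5 -> matches Statistics
So 1 of 8 rows is dropped.

SQL:
SELECT a.student, b.title AS course
FROM enrollments a
INNER JOIN courses b ON a.course_id = b.id

Result:
student | course     
--------+------------
Victor  | Statistics 
Eli     | History    
Hank    | Physics    
Ivan    | Statistics 
Julia   | Programming
Zoe     | History    
Bob     | Statistics 


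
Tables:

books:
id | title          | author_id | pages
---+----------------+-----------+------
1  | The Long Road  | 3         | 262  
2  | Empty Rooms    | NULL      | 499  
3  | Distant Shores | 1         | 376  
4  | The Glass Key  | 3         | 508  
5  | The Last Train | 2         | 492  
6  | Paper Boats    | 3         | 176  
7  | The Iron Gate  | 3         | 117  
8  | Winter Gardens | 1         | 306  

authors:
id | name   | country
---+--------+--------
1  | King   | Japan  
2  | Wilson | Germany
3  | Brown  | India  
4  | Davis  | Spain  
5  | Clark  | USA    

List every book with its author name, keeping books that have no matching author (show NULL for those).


LEFT JOIN keeps every row from books (the left table); where author_id has no match in authors, the author columns become NULL. Walk through each book:
  - book 1 (The Long Road): author_id=3 -> matches Brown
  - book 2 (Empty Rooms): author_id=NULL, no match -> kept with NULL
  - book 3 (Distant Shores): author_id=1 -> matches King
  - book 4 (The Glass Key): author_id=3 -> matches Brown
  - book 5 (The Last Train): author_id=2 -> matches Wilson
  - book 6 (Paper Boats): author_id=3 -> matches Brown
  - book 7 (The Iron Gate): author_id=3 -> matches Brown
  - book 8 (Winter Gardens): author_id=1 -> matches King
All 8 rows appear; 1 has NULL author.

SQL:
SELECT a.title, b.name AS author
FROM books a
LEFT JOIN authors b ON a.author_id = b.id

Result:
title          | author
---------------+-------
The Long Road  | Brown 
Empty Rooms    | NULL  
Distant Shores | King  
The Glass Key  | Brown 
The Last Train | Wilson
Paper Boats    | Brown 
The Iron Gate  | Brown 
Winter Gardens | King  


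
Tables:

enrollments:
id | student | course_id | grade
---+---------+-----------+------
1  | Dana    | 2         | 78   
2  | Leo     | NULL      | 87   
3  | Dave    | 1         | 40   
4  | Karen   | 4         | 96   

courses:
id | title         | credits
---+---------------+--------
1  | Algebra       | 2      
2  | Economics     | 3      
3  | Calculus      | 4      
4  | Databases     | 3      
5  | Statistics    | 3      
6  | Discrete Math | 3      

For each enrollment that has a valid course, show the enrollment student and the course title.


INNER JOIN keeps only enrollments rows whose course_id matches an id in courses. Walk through each enrollment:
  - enrollment 1 (Dana): course_id=2 -> matches Economics
  - enrollment 2 (Leo): course_id=NULL, no match -> dropped
  - enrollment 3 (Dave): course_id=1 -> matches Algebra
  - enrollment 4 (Karen): course_id=4 -> matches Databases
So 1 of 4 rows is dropped.

SQL:
SELECT a.student, b.title AS course
FROM enrollments a
INNER JOIN courses b ON a.course_id = b.id

Result:
student | course   
--------+----------
Dana    | Economics
Dave    | Algebra  
Karen   | Databases


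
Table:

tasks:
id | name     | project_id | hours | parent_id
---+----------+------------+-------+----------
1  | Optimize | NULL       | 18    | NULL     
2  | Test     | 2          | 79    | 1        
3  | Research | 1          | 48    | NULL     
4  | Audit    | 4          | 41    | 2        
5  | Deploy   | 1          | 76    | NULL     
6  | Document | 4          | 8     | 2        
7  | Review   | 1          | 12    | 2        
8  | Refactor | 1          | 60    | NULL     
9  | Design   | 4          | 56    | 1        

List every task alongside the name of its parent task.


This is a self-join: tasks is joined to a second copy of itself, matching each row's parent_id to another row's id. Use LEFT JOIN so rows with parent_id=NULL are kept.
  - task 1 (Optimize): parent_id=NULL -> NULL
  - task 2 (Test): parent_id=1 -> Optimize
  - task 3 (Research): parent_id=NULL -> NULL
  - task 4 (Audit): parent_id=2 -> Test
  - task 5 (Deploy): parent_id=NULL -> NULL
  - task 6 (Document): parent_id=2 -> Test
  - task 7 (Review): parent_id=2 -> Test
  - task 8 (Refactor): parent_id=NULL -> NULL
  - task 9 (Design): parent_id=1 -> Optimize

SQL:
SELECT a.name AS item, b.name AS parent
FROM tasks a
LEFT JOIN tasks b ON a.parent_id = b.id

Result:
item     | parent  
---------+---------
Optimize | NULL    
Test     | Optimize
Research | NULL    
Audit    | Test    
Deploy   | NULL    
Document | Test    
Review   | Test    
Refactor | NULL    
Design   | Optimize


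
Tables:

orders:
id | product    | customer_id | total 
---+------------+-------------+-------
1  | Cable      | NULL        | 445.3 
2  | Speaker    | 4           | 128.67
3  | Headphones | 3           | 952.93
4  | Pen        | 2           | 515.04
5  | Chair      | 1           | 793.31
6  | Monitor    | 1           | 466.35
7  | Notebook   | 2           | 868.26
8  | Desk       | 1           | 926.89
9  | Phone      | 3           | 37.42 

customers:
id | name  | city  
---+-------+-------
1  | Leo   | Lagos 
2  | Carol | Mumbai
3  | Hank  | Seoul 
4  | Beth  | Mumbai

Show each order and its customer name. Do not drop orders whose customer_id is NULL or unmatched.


LEFT JOIN keeps every row from orders (the left table); where customer_id has no match in customers, the customer columns become NULL. Walk through each order:
  - order 1 (Cable): customer_id=NULL, no match -> kept with NULL
  - order 2 (Speaker): customer_id=4 -> matches Beth
  - order 3 (Headphones): customer_id=3 -> matches Hank
  - order 4 (Pen): customer_id=2 -> matches Carol
  - order 5 (Chair): customer_id=1 -> matches Leo
  - order 6 (Monitor): customer_id=1 -> matches Leo
  - order 7 (Notebook): customer_id=2 -> matches Carol
  - order 8 (Desk): customer_id=1 -> matches Leo
  - order 9 (Phone): customer_id=3 -> matches Hank
All 9 rows appear; 1 has NULL customer.

SQL:
SELECT a.product, b.name AS customer
FROM orders a
LEFT JOIN customers b ON a.customer_id = b.id

Result:
product    | customer
-----------+---------
Cable      | NULL    
Speaker    | Beth    
Headphones | Hank    
Pen        | Carol   
Chair      | Leo     
Monitor    | Leo     
Notebook   | Carol   
Desk       | Leo     
Phone      | Hank    
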